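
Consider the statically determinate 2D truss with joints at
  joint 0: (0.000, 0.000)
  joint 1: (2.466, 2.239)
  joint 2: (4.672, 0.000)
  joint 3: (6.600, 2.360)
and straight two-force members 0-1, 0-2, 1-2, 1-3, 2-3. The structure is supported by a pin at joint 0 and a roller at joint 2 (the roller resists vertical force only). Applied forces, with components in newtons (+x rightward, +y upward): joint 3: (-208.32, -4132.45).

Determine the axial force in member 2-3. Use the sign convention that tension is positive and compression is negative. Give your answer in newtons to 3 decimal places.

N=4 nodes, M=5 members, R=3 reactions → 2N=8, M+R=8
member 0 (0-1): L=3.3308, (cx,cy)=(0.7404,0.6722)
member 1 (0-2): L=4.6720, (cx,cy)=(1.0000,0.0000)
member 2 (1-2): L=3.1432, (cx,cy)=(0.7018,-0.7123)
member 3 (1-3): L=4.1358, (cx,cy)=(0.9996,0.0293)
member 4 (2-3): L=3.0474, (cx,cy)=(0.6327,0.7744)
solve A·x = −loads:
  F[0-1] = +2380.3789 N (tension)
  F[0-2] = -1970.6598 N (compression)
  F[1-2] = -2112.9408 N (compression)
  F[1-3] = +3246.6715 N (tension)
  F[2-3] = -5458.8088 N (compression)
  Rx@0 = +208.3200 N
  Ry@0 = -1600.1131 N
  Ry@2 = +5732.5631 N

-5458.809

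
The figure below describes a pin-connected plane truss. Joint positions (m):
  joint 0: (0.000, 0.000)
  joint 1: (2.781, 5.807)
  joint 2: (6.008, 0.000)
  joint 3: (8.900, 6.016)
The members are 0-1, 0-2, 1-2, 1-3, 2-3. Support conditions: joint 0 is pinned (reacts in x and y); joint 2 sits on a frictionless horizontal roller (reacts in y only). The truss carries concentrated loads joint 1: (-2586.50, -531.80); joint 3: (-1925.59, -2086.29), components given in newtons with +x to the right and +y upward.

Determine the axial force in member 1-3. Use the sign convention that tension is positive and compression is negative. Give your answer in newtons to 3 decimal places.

N=4 nodes, M=5 members, R=3 reactions → 2N=8, M+R=8
member 0 (0-1): L=6.4386, (cx,cy)=(0.4319,0.9019)
member 1 (0-2): L=6.0080, (cx,cy)=(1.0000,0.0000)
member 2 (1-2): L=6.6434, (cx,cy)=(0.4857,-0.8741)
member 3 (1-3): L=6.1226, (cx,cy)=(0.9994,0.0341)
member 4 (2-3): L=6.6750, (cx,cy)=(0.4333,0.9013)
solve A·x = −loads:
  F[0-1] = -4112.9556 N (compression)
  F[0-2] = -2735.5890 N (compression)
  F[1-2] = +3598.7476 N (tension)
  F[1-3] = -938.6223 N (compression)
  F[2-3] = -2279.2817 N (compression)
  Rx@0 = +4512.0900 N
  Ry@0 = +3709.5078 N
  Ry@2 = -1091.4178 N

-938.622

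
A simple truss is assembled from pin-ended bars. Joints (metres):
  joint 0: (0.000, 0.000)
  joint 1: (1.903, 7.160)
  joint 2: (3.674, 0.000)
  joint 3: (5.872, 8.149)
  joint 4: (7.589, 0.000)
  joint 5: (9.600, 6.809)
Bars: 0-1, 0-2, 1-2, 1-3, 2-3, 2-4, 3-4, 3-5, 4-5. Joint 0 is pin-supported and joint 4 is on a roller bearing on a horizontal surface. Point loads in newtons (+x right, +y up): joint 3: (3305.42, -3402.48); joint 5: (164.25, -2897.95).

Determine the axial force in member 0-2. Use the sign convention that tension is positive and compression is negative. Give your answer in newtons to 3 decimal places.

N=6 nodes, M=9 members, R=3 reactions → 2N=12, M+R=12
member 0 (0-1): L=7.4086, (cx,cy)=(0.2569,0.9664)
member 1 (0-2): L=3.6740, (cx,cy)=(1.0000,0.0000)
member 2 (1-2): L=7.3758, (cx,cy)=(0.2401,-0.9707)
member 3 (1-3): L=4.0904, (cx,cy)=(0.9703,0.2418)
member 4 (2-3): L=8.4402, (cx,cy)=(0.2604,0.9655)
member 5 (2-4): L=3.9150, (cx,cy)=(1.0000,0.0000)
member 6 (3-4): L=8.3279, (cx,cy)=(0.2062,-0.9785)
member 7 (3-5): L=3.9615, (cx,cy)=(0.9411,-0.3383)
member 8 (4-5): L=7.0998, (cx,cy)=(0.2832,0.9590)
solve A·x = −loads:
  F[0-1] = +3823.0914 N (tension)
  F[0-2] = +2487.6537 N (tension)
  F[1-2] = -3347.7541 N (compression)
  F[1-3] = +1840.4546 N (tension)
  F[2-3] = +3365.9580 N (tension)
  F[2-4] = +807.2618 N (tension)
  F[3-4] = -7591.8975 N (compression)
  F[3-5] = +980.0059 N (tension)
  F[4-5] = -2676.0524 N (compression)
  Rx@0 = -3469.6700 N
  Ry@0 = -3694.8169 N
  Ry@4 = +9995.2469 N

2487.654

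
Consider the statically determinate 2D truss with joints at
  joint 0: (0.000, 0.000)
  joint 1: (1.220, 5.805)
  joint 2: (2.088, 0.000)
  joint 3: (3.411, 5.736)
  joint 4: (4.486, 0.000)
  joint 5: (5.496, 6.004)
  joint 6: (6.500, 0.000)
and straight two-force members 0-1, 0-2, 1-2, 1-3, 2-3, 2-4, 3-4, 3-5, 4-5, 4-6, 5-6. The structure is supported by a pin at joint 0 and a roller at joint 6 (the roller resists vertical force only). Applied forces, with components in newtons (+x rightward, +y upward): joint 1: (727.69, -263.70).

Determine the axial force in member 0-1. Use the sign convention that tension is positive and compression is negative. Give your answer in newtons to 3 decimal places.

445.195

N=7 nodes, M=11 members, R=3 reactions → 2N=14, M+R=14
member 0 (0-1): L=5.9318, (cx,cy)=(0.2057,0.9786)
member 1 (0-2): L=2.0880, (cx,cy)=(1.0000,0.0000)
member 2 (1-2): L=5.8695, (cx,cy)=(0.1479,-0.9890)
member 3 (1-3): L=2.1921, (cx,cy)=(0.9995,-0.0315)
member 4 (2-3): L=5.8866, (cx,cy)=(0.2247,0.9744)
member 5 (2-4): L=2.3980, (cx,cy)=(1.0000,0.0000)
member 6 (3-4): L=5.8359, (cx,cy)=(0.1842,-0.9829)
member 7 (3-5): L=2.1022, (cx,cy)=(0.9918,0.1275)
member 8 (4-5): L=6.0884, (cx,cy)=(0.1659,0.9861)
member 9 (4-6): L=2.0140, (cx,cy)=(1.0000,0.0000)
member 10 (5-6): L=6.0874, (cx,cy)=(0.1649,-0.9863)
solve A·x = −loads:
  F[0-1] = +445.1953 N (tension)
  F[0-2] = +636.1264 N (tension)
  F[1-2] = -690.1467 N (compression)
  F[1-3] = -534.3307 N (compression)
  F[2-3] = +700.4789 N (tension)
  F[2-4] = +376.6348 N (tension)
  F[3-4] = -742.9120 N (compression)
  F[3-5] = -241.7589 N (compression)
  F[4-5] = +740.4587 N (tension)
  F[4-6] = +116.9512 N (tension)
  F[5-6] = -709.0886 N (compression)
  Rx@0 = -727.6900 N
  Ry@0 = -435.6776 N
  Ry@6 = +699.3776 N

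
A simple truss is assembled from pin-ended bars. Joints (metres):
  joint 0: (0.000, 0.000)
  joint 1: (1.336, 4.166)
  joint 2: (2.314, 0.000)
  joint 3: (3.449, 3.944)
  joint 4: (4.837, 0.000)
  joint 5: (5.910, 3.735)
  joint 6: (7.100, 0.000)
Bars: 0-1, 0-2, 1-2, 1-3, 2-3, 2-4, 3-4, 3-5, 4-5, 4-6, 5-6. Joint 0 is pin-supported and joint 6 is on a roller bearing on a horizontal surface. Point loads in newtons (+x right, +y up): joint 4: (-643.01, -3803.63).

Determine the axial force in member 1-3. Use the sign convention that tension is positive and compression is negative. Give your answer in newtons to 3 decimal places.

N=7 nodes, M=11 members, R=3 reactions → 2N=14, M+R=14
member 0 (0-1): L=4.3750, (cx,cy)=(0.3054,0.9522)
member 1 (0-2): L=2.3140, (cx,cy)=(1.0000,0.0000)
member 2 (1-2): L=4.2793, (cx,cy)=(0.2285,-0.9735)
member 3 (1-3): L=2.1246, (cx,cy)=(0.9945,-0.1045)
member 4 (2-3): L=4.1041, (cx,cy)=(0.2766,0.9610)
member 5 (2-4): L=2.5230, (cx,cy)=(1.0000,0.0000)
member 6 (3-4): L=4.1811, (cx,cy)=(0.3320,-0.9433)
member 7 (3-5): L=2.4699, (cx,cy)=(0.9964,-0.0846)
member 8 (4-5): L=3.8861, (cx,cy)=(0.2761,0.9611)
member 9 (4-6): L=2.2630, (cx,cy)=(1.0000,0.0000)
member 10 (5-6): L=3.9200, (cx,cy)=(0.3036,-0.9528)
solve A·x = −loads:
  F[0-1] = -1273.1551 N (compression)
  F[0-2] = -254.2231 N (compression)
  F[1-2] = +1319.8092 N (tension)
  F[1-3] = -694.2220 N (compression)
  F[2-3] = -1337.0250 N (compression)
  F[2-4] = +417.1728 N (tension)
  F[3-4] = +1423.2096 N (tension)
  F[3-5] = -1538.1616 N (compression)
  F[4-5] = +2560.6771 N (tension)
  F[4-6] = +825.6051 N (tension)
  F[5-6] = -2719.6336 N (compression)
  Rx@0 = +643.0100 N
  Ry@0 = +1212.3401 N
  Ry@6 = +2591.2899 N

-694.222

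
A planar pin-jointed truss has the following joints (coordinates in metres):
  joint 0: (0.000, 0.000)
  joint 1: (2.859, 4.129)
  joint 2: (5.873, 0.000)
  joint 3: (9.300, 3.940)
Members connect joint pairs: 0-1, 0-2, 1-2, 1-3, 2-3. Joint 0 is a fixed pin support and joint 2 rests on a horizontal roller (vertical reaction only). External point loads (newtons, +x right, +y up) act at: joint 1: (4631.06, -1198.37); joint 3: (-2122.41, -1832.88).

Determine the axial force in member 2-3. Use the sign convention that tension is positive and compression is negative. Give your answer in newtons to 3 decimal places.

N=4 nodes, M=5 members, R=3 reactions → 2N=8, M+R=8
member 0 (0-1): L=5.0222, (cx,cy)=(0.5693,0.8221)
member 1 (0-2): L=5.8730, (cx,cy)=(1.0000,0.0000)
member 2 (1-2): L=5.1120, (cx,cy)=(0.5896,-0.8077)
member 3 (1-3): L=6.4438, (cx,cy)=(0.9996,-0.0293)
member 4 (2-3): L=5.2219, (cx,cy)=(0.6563,0.7545)
solve A·x = −loads:
  F[0-1] = +2781.1522 N (tension)
  F[0-2] = +925.4176 N (tension)
  F[1-2] = -4295.8613 N (compression)
  F[1-3] = -515.2532 N (compression)
  F[2-3] = -2449.2330 N (compression)
  Rx@0 = -2508.6500 N
  Ry@0 = -2286.5220 N
  Ry@2 = +5317.7720 N

-2449.233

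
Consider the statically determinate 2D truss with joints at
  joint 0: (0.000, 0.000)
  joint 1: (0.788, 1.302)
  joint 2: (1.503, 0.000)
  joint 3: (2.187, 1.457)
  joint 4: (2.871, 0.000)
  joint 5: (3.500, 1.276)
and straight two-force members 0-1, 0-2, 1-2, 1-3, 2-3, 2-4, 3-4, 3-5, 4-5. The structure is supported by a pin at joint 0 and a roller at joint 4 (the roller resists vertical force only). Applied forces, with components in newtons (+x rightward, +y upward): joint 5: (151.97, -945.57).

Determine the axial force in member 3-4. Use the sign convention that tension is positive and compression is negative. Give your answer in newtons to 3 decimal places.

-391.607

N=6 nodes, M=9 members, R=3 reactions → 2N=12, M+R=12
member 0 (0-1): L=1.5219, (cx,cy)=(0.5178,0.8555)
member 1 (0-2): L=1.5030, (cx,cy)=(1.0000,0.0000)
member 2 (1-2): L=1.4854, (cx,cy)=(0.4814,-0.8765)
member 3 (1-3): L=1.4076, (cx,cy)=(0.9939,0.1101)
member 4 (2-3): L=1.6096, (cx,cy)=(0.4250,0.9052)
member 5 (2-4): L=1.3680, (cx,cy)=(1.0000,0.0000)
member 6 (3-4): L=1.6096, (cx,cy)=(0.4250,-0.9052)
member 7 (3-5): L=1.3254, (cx,cy)=(0.9906,-0.1366)
member 8 (4-5): L=1.4226, (cx,cy)=(0.4421,0.8969)
solve A·x = −loads:
  F[0-1] = +321.0985 N (tension)
  F[0-2] = -14.2875 N (compression)
  F[1-2] = -275.6165 N (compression)
  F[1-3] = +300.7547 N (tension)
  F[2-3] = +266.8829 N (tension)
  F[2-4] = -260.3699 N (compression)
  F[3-4] = -391.6071 N (compression)
  F[3-5] = +584.2301 N (tension)
  F[4-5] = -965.2638 N (compression)
  Rx@0 = -151.9700 N
  Ry@0 = -274.7047 N
  Ry@4 = +1220.2747 N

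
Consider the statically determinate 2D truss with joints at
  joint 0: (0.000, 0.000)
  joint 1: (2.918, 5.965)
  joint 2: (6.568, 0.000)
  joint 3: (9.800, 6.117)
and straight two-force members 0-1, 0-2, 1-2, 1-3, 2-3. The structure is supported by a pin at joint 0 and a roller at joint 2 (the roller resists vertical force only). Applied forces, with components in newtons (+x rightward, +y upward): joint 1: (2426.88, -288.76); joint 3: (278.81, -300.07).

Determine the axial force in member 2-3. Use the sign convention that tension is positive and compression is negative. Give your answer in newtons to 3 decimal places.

-350.434

N=4 nodes, M=5 members, R=3 reactions → 2N=8, M+R=8
member 0 (0-1): L=6.6405, (cx,cy)=(0.4394,0.8983)
member 1 (0-2): L=6.5680, (cx,cy)=(1.0000,0.0000)
member 2 (1-2): L=6.9931, (cx,cy)=(0.5219,-0.8530)
member 3 (1-3): L=6.8837, (cx,cy)=(0.9998,0.0221)
member 4 (2-3): L=6.9183, (cx,cy)=(0.4672,0.8842)
solve A·x = −loads:
  F[0-1] = +2728.4678 N (tension)
  F[0-2] = +1506.7298 N (tension)
  F[1-2] = -3200.4347 N (compression)
  F[1-3] = +442.6281 N (tension)
  F[2-3] = -350.4343 N (compression)
  Rx@0 = -2705.6900 N
  Ry@0 = -2450.9245 N
  Ry@2 = +3039.7545 N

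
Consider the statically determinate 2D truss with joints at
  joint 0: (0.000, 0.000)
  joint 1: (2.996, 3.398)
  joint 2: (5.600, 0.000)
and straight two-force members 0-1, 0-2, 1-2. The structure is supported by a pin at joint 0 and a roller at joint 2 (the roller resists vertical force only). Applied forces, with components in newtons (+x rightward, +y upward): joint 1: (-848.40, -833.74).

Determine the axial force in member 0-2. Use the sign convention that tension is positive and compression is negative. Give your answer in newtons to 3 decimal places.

-52.682

N=3 nodes, M=3 members, R=3 reactions → 2N=6, M+R=6
member 0 (0-1): L=4.5302, (cx,cy)=(0.6613,0.7501)
member 1 (0-2): L=5.6000, (cx,cy)=(1.0000,0.0000)
member 2 (1-2): L=4.2810, (cx,cy)=(0.6083,-0.7937)
solve A·x = −loads:
  F[0-1] = -1203.1823 N (compression)
  F[0-2] = -52.6824 N (compression)
  F[1-2] = +86.6110 N (tension)
  Rx@0 = +848.4000 N
  Ry@0 = +902.4861 N
  Ry@2 = -68.7461 N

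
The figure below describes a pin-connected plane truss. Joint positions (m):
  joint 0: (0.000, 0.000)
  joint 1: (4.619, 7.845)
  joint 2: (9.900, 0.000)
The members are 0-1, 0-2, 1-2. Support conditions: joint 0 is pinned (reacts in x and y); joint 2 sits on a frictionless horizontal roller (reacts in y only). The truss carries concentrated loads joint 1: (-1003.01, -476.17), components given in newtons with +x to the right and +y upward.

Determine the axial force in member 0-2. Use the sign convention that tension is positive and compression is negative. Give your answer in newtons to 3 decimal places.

-385.486

N=3 nodes, M=3 members, R=3 reactions → 2N=6, M+R=6
member 0 (0-1): L=9.1038, (cx,cy)=(0.5074,0.8617)
member 1 (0-2): L=9.9000, (cx,cy)=(1.0000,0.0000)
member 2 (1-2): L=9.4569, (cx,cy)=(0.5584,-0.8296)
solve A·x = −loads:
  F[0-1] = -1217.1066 N (compression)
  F[0-2] = -385.4860 N (compression)
  F[1-2] = +690.3054 N (tension)
  Rx@0 = +1003.0100 N
  Ry@0 = +1048.8149 N
  Ry@2 = -572.6449 N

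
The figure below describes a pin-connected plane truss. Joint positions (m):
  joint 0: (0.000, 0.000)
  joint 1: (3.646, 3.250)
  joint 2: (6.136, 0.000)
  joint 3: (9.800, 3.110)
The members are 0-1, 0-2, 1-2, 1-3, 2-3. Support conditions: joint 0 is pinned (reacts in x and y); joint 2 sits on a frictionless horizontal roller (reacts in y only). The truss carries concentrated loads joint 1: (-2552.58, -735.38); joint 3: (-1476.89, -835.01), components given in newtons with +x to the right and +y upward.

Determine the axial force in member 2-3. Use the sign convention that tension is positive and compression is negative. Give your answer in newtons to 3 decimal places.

N=4 nodes, M=5 members, R=3 reactions → 2N=8, M+R=8
member 0 (0-1): L=4.8842, (cx,cy)=(0.7465,0.6654)
member 1 (0-2): L=6.1360, (cx,cy)=(1.0000,0.0000)
member 2 (1-2): L=4.0942, (cx,cy)=(0.6082,-0.7938)
member 3 (1-3): L=6.1556, (cx,cy)=(0.9997,-0.0227)
member 4 (2-3): L=4.8059, (cx,cy)=(0.7624,0.6471)
solve A·x = −loads:
  F[0-1] = -2855.9496 N (compression)
  F[0-2] = -1897.5541 N (compression)
  F[1-2] = +1481.3622 N (tension)
  F[1-3] = -480.3877 N (compression)
  F[2-3] = -1307.2382 N (compression)
  Rx@0 = +4029.4700 N
  Ry@0 = +1900.3638 N
  Ry@2 = -329.9738 N

-1307.238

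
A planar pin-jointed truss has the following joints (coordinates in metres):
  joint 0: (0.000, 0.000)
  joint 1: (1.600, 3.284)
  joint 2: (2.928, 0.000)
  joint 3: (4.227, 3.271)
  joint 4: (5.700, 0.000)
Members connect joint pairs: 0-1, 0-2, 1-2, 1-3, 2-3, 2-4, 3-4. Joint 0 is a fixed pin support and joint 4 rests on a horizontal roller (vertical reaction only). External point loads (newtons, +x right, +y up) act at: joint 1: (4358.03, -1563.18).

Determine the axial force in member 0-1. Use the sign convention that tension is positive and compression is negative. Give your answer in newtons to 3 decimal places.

N=5 nodes, M=7 members, R=3 reactions → 2N=10, M+R=10
member 0 (0-1): L=3.6530, (cx,cy)=(0.4380,0.8990)
member 1 (0-2): L=2.9280, (cx,cy)=(1.0000,0.0000)
member 2 (1-2): L=3.5423, (cx,cy)=(0.3749,-0.9271)
member 3 (1-3): L=2.6270, (cx,cy)=(1.0000,-0.0049)
member 4 (2-3): L=3.5195, (cx,cy)=(0.3691,0.9294)
member 5 (2-4): L=2.7720, (cx,cy)=(1.0000,0.0000)
member 6 (3-4): L=3.5874, (cx,cy)=(0.4106,-0.9118)
solve A·x = −loads:
  F[0-1] = +1542.2436 N (tension)
  F[0-2] = +3682.5395 N (tension)
  F[1-2] = -3168.3520 N (compression)
  F[1-3] = -2494.7789 N (compression)
  F[2-3] = +3160.4209 N (tension)
  F[2-4] = +1328.2778 N (tension)
  F[3-4] = -3234.9042 N (compression)
  Rx@0 = -4358.0300 N
  Ry@0 = -1386.4443 N
  Ry@4 = +2949.6243 N

1542.244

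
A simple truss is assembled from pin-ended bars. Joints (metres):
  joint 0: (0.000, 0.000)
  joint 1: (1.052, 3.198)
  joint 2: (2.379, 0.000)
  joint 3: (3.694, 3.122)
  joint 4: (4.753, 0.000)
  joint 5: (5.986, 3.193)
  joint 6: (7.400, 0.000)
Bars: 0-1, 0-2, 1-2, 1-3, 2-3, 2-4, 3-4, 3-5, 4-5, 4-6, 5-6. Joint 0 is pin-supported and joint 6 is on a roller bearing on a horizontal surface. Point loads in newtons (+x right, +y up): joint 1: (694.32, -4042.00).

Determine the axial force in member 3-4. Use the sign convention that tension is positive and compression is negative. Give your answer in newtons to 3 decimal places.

-947.635

N=7 nodes, M=11 members, R=3 reactions → 2N=14, M+R=14
member 0 (0-1): L=3.3666, (cx,cy)=(0.3125,0.9499)
member 1 (0-2): L=2.3790, (cx,cy)=(1.0000,0.0000)
member 2 (1-2): L=3.4624, (cx,cy)=(0.3833,-0.9236)
member 3 (1-3): L=2.6431, (cx,cy)=(0.9996,-0.0288)
member 4 (2-3): L=3.3876, (cx,cy)=(0.3882,0.9216)
member 5 (2-4): L=2.3740, (cx,cy)=(1.0000,0.0000)
member 6 (3-4): L=3.2967, (cx,cy)=(0.3212,-0.9470)
member 7 (3-5): L=2.2931, (cx,cy)=(0.9995,0.0310)
member 8 (4-5): L=3.4228, (cx,cy)=(0.3602,0.9329)
member 9 (4-6): L=2.6470, (cx,cy)=(1.0000,0.0000)
member 10 (5-6): L=3.4921, (cx,cy)=(0.4049,-0.9144)
solve A·x = −loads:
  F[0-1] = -3334.2915 N (compression)
  F[0-2] = +1736.2282 N (tension)
  F[1-2] = -903.7040 N (compression)
  F[1-3] = -1390.4482 N (compression)
  F[2-3] = +905.7187 N (tension)
  F[2-4] = +1038.2952 N (tension)
  F[3-4] = -947.6352 N (compression)
  F[3-5] = -734.2400 N (compression)
  F[4-5] = +961.9980 N (tension)
  F[4-6] = +387.3458 N (tension)
  F[5-6] = -956.6080 N (compression)
  Rx@0 = -694.3200 N
  Ry@0 = +3167.3217 N
  Ry@6 = +874.6783 N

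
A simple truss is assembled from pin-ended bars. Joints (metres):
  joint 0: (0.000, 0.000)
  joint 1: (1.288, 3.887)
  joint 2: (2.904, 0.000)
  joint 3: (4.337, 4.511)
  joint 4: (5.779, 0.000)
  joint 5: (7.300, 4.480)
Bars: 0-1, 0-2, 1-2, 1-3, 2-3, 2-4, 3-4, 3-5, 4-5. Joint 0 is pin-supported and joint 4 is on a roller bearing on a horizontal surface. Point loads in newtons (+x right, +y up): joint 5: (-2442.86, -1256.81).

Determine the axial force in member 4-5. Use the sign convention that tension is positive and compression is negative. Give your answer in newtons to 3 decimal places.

-1349.466

N=6 nodes, M=9 members, R=3 reactions → 2N=12, M+R=12
member 0 (0-1): L=4.0948, (cx,cy)=(0.3145,0.9492)
member 1 (0-2): L=2.9040, (cx,cy)=(1.0000,0.0000)
member 2 (1-2): L=4.2095, (cx,cy)=(0.3839,-0.9234)
member 3 (1-3): L=3.1122, (cx,cy)=(0.9797,0.2005)
member 4 (2-3): L=4.7331, (cx,cy)=(0.3028,0.9531)
member 5 (2-4): L=2.8750, (cx,cy)=(1.0000,0.0000)
member 6 (3-4): L=4.7359, (cx,cy)=(0.3045,-0.9525)
member 7 (3-5): L=2.9632, (cx,cy)=(0.9999,-0.0105)
member 8 (4-5): L=4.7312, (cx,cy)=(0.3215,0.9469)
solve A·x = −loads:
  F[0-1] = -1646.5430 N (compression)
  F[0-2] = -1924.9527 N (compression)
  F[1-2] = +1454.1488 N (tension)
  F[1-3] = -1098.4461 N (compression)
  F[2-3] = -1408.8516 N (compression)
  F[2-4] = -940.1773 N (compression)
  F[3-4] = +1662.9508 N (tension)
  F[3-5] = -2009.1355 N (compression)
  F[4-5] = -1349.4664 N (compression)
  Rx@0 = +2442.8600 N
  Ry@0 = +1562.9702 N
  Ry@4 = -306.1602 N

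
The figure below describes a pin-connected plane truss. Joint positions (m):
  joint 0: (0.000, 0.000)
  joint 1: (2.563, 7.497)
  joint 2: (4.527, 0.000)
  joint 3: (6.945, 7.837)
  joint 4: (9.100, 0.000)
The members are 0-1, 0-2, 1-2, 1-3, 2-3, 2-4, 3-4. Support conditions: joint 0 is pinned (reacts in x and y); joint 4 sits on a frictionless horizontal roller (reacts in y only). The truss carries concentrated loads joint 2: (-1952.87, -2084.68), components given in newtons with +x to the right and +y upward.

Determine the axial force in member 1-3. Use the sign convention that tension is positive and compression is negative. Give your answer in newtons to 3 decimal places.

-621.851

N=5 nodes, M=7 members, R=3 reactions → 2N=10, M+R=10
member 0 (0-1): L=7.9230, (cx,cy)=(0.3235,0.9462)
member 1 (0-2): L=4.5270, (cx,cy)=(1.0000,0.0000)
member 2 (1-2): L=7.7500, (cx,cy)=(0.2534,-0.9674)
member 3 (1-3): L=4.3952, (cx,cy)=(0.9970,0.0774)
member 4 (2-3): L=8.2015, (cx,cy)=(0.2948,0.9556)
member 5 (2-4): L=4.5730, (cx,cy)=(1.0000,0.0000)
member 6 (3-4): L=8.1279, (cx,cy)=(0.2651,-0.9642)
solve A·x = −loads:
  F[0-1] = -1107.1374 N (compression)
  F[0-2] = -1594.7238 N (compression)
  F[1-2] = +1033.2325 N (tension)
  F[1-3] = -621.8511 N (compression)
  F[2-3] = +1135.6535 N (tension)
  F[2-4] = +285.1714 N (tension)
  F[3-4] = -1075.5645 N (compression)
  Rx@0 = +1952.8700 N
  Ry@0 = +1047.6090 N
  Ry@4 = +1037.0710 N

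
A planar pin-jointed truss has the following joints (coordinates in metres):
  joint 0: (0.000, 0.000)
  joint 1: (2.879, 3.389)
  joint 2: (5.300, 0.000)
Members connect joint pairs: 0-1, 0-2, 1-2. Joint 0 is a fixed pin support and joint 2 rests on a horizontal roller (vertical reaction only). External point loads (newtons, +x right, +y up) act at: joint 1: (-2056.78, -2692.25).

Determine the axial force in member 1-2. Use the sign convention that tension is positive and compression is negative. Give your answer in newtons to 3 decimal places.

-180.995

N=3 nodes, M=3 members, R=3 reactions → 2N=6, M+R=6
member 0 (0-1): L=4.4468, (cx,cy)=(0.6474,0.7621)
member 1 (0-2): L=5.3000, (cx,cy)=(1.0000,0.0000)
member 2 (1-2): L=4.1649, (cx,cy)=(0.5813,-0.8137)
solve A·x = −loads:
  F[0-1] = -3339.3251 N (compression)
  F[0-2] = +105.2092 N (tension)
  F[1-2] = -180.9947 N (compression)
  Rx@0 = +2056.7800 N
  Ry@0 = +2544.9745 N
  Ry@2 = +147.2755 N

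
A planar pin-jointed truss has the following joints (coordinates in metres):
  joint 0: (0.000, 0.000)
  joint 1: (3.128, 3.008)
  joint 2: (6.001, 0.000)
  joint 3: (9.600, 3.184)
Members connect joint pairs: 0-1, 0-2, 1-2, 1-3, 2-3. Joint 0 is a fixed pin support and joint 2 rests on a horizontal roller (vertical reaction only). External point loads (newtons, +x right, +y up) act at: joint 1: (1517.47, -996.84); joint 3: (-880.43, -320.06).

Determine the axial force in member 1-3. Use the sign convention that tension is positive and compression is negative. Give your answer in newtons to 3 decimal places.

N=4 nodes, M=5 members, R=3 reactions → 2N=8, M+R=8
member 0 (0-1): L=4.3396, (cx,cy)=(0.7208,0.6931)
member 1 (0-2): L=6.0010, (cx,cy)=(1.0000,0.0000)
member 2 (1-2): L=4.1596, (cx,cy)=(0.6907,-0.7231)
member 3 (1-3): L=6.4744, (cx,cy)=(0.9996,0.0272)
member 4 (2-3): L=4.8053, (cx,cy)=(0.7490,0.6626)
solve A·x = −loads:
  F[0-1] = +11.8366 N (tension)
  F[0-2] = +628.5082 N (tension)
  F[1-2] = -1409.9409 N (compression)
  F[1-3] = -535.2997 N (compression)
  F[2-3] = -461.0715 N (compression)
  Rx@0 = -637.0400 N
  Ry@0 = -8.2045 N
  Ry@2 = +1325.1045 N

-535.300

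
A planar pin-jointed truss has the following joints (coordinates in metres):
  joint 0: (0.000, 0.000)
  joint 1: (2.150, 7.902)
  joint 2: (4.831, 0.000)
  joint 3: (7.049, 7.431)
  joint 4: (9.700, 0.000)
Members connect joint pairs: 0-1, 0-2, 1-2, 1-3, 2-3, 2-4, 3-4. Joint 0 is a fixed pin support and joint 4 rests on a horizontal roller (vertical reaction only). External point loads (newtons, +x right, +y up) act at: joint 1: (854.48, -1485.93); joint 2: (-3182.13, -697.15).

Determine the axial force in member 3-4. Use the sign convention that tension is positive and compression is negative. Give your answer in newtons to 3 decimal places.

N=5 nodes, M=7 members, R=3 reactions → 2N=10, M+R=10
member 0 (0-1): L=8.1893, (cx,cy)=(0.2625,0.9649)
member 1 (0-2): L=4.8310, (cx,cy)=(1.0000,0.0000)
member 2 (1-2): L=8.3444, (cx,cy)=(0.3213,-0.9470)
member 3 (1-3): L=4.9216, (cx,cy)=(0.9954,-0.0957)
member 4 (2-3): L=7.7550, (cx,cy)=(0.2860,0.9582)
member 5 (2-4): L=4.8690, (cx,cy)=(1.0000,0.0000)
member 6 (3-4): L=7.8897, (cx,cy)=(0.3360,-0.9419)
solve A·x = −loads:
  F[0-1] = -839.8840 N (compression)
  F[0-2] = -2107.1479 N (compression)
  F[1-2] = -624.5639 N (compression)
  F[1-3] = -878.3458 N (compression)
  F[2-3] = +1344.7757 N (tension)
  F[2-4] = +489.6940 N (tension)
  F[3-4] = -1457.3915 N (compression)
  Rx@0 = +2327.6500 N
  Ry@0 = +810.4221 N
  Ry@4 = +1372.6579 N

-1457.392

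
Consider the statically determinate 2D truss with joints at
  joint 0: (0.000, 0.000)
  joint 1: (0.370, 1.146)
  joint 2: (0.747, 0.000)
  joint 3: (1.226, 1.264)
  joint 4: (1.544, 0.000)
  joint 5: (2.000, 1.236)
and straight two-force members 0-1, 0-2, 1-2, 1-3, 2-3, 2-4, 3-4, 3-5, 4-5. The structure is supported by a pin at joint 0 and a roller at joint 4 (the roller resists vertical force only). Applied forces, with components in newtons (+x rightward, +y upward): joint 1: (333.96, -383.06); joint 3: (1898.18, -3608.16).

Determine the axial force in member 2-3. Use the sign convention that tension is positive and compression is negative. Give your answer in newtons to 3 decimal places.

N=6 nodes, M=9 members, R=3 reactions → 2N=12, M+R=12
member 0 (0-1): L=1.2042, (cx,cy)=(0.3072,0.9516)
member 1 (0-2): L=0.7470, (cx,cy)=(1.0000,0.0000)
member 2 (1-2): L=1.2064, (cx,cy)=(0.3125,-0.9499)
member 3 (1-3): L=0.8641, (cx,cy)=(0.9906,0.1366)
member 4 (2-3): L=1.3517, (cx,cy)=(0.3544,0.9351)
member 5 (2-4): L=0.7970, (cx,cy)=(1.0000,0.0000)
member 6 (3-4): L=1.3034, (cx,cy)=(0.2440,-0.9698)
member 7 (3-5): L=0.7745, (cx,cy)=(0.9993,-0.0362)
member 8 (4-5): L=1.3174, (cx,cy)=(0.3461,0.9382)
solve A·x = −loads:
  F[0-1] = +806.4360 N (tension)
  F[0-2] = +1984.3662 N (tension)
  F[1-2] = -1170.5674 N (compression)
  F[1-3] = +282.2547 N (tension)
  F[2-3] = +1189.1089 N (tension)
  F[2-4] = +1197.1918 N (tension)
  F[3-4] = -4906.9347 N (compression)
  F[3-5] = -0.0000 N (compression)
  F[4-5] = +0.0000 N (tension)
  Rx@0 = -2232.1400 N
  Ry@0 = -767.4290 N
  Ry@4 = +4758.6490 N

1189.109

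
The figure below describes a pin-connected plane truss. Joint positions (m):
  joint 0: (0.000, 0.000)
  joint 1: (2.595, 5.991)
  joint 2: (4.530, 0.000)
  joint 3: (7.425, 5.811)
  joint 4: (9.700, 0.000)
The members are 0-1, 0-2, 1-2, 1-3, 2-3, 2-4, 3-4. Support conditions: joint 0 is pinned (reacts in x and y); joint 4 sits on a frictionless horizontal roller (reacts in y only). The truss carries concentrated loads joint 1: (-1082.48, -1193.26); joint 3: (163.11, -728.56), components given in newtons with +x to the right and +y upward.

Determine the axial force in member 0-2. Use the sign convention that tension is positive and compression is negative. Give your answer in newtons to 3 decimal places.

N=5 nodes, M=7 members, R=3 reactions → 2N=10, M+R=10
member 0 (0-1): L=6.5289, (cx,cy)=(0.3975,0.9176)
member 1 (0-2): L=4.5300, (cx,cy)=(1.0000,0.0000)
member 2 (1-2): L=6.2957, (cx,cy)=(0.3074,-0.9516)
member 3 (1-3): L=4.8334, (cx,cy)=(0.9993,-0.0372)
member 4 (2-3): L=6.4922, (cx,cy)=(0.4459,0.8951)
member 5 (2-4): L=5.1700, (cx,cy)=(1.0000,0.0000)
member 6 (3-4): L=6.2405, (cx,cy)=(0.3646,-0.9312)
solve A·x = −loads:
  F[0-1] = -1760.8238 N (compression)
  F[0-2] = -219.5031 N (compression)
  F[1-2] = +434.2355 N (tension)
  F[1-3] = +249.3234 N (tension)
  F[2-3] = -461.6571 N (compression)
  F[2-4] = +119.8213 N (tension)
  F[3-4] = -328.6771 N (compression)
  Rx@0 = +919.3700 N
  Ry@0 = +1615.7620 N
  Ry@4 = +306.0580 N

-219.503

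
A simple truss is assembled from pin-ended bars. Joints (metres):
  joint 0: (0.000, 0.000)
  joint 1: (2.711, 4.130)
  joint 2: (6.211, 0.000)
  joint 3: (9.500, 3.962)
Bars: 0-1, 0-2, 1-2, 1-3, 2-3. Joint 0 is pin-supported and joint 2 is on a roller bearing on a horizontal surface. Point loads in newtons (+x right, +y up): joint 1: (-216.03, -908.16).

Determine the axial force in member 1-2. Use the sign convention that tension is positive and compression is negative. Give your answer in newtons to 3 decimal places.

N=4 nodes, M=5 members, R=3 reactions → 2N=8, M+R=8
member 0 (0-1): L=4.9403, (cx,cy)=(0.5488,0.8360)
member 1 (0-2): L=6.2110, (cx,cy)=(1.0000,0.0000)
member 2 (1-2): L=5.4136, (cx,cy)=(0.6465,-0.7629)
member 3 (1-3): L=6.7911, (cx,cy)=(0.9997,-0.0247)
member 4 (2-3): L=5.1493, (cx,cy)=(0.6387,0.7694)
solve A·x = −loads:
  F[0-1] = -784.0006 N (compression)
  F[0-2] = +214.1932 N (tension)
  F[1-2] = -331.3009 N (compression)
  F[1-3] = -0.0000 N (compression)
  F[2-3] = +0.0000 N (tension)
  Rx@0 = +216.0300 N
  Ry@0 = +655.4120 N
  Ry@2 = +252.7480 N

-331.301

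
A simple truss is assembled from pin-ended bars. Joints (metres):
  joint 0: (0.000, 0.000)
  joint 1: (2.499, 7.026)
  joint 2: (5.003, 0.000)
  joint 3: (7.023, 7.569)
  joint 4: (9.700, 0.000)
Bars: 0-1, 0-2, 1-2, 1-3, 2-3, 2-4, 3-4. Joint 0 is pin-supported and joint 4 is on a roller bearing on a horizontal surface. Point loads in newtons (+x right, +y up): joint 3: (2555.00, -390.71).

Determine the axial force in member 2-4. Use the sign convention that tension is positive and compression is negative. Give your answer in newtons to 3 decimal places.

805.177

N=5 nodes, M=7 members, R=3 reactions → 2N=10, M+R=10
member 0 (0-1): L=7.4572, (cx,cy)=(0.3351,0.9422)
member 1 (0-2): L=5.0030, (cx,cy)=(1.0000,0.0000)
member 2 (1-2): L=7.4589, (cx,cy)=(0.3357,-0.9420)
member 3 (1-3): L=4.5565, (cx,cy)=(0.9929,0.1192)
member 4 (2-3): L=7.8339, (cx,cy)=(0.2579,0.9662)
member 5 (2-4): L=4.6970, (cx,cy)=(1.0000,0.0000)
member 6 (3-4): L=8.0285, (cx,cy)=(0.3334,-0.9428)
solve A·x = −loads:
  F[0-1] = +2001.5987 N (tension)
  F[0-2] = +1884.2386 N (tension)
  F[1-2] = -1837.9585 N (compression)
  F[1-3] = +1297.0215 N (tension)
  F[2-3] = +1791.8891 N (tension)
  F[2-4] = +805.1769 N (tension)
  F[3-4] = -2414.7653 N (compression)
  Rx@0 = -2555.0000 N
  Ry@0 = -1885.8623 N
  Ry@4 = +2276.5723 N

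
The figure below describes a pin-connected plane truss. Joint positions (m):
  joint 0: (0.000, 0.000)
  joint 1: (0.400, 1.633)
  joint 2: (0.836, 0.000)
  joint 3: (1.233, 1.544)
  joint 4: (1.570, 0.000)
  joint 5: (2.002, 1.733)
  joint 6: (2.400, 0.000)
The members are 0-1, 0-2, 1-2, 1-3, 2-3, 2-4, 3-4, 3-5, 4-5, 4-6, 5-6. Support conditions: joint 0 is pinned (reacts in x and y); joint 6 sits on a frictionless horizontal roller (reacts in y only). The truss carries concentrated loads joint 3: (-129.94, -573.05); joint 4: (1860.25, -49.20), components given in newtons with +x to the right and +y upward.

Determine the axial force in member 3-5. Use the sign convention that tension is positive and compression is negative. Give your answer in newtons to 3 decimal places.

N=7 nodes, M=11 members, R=3 reactions → 2N=14, M+R=14
member 0 (0-1): L=1.6813, (cx,cy)=(0.2379,0.9713)
member 1 (0-2): L=0.8360, (cx,cy)=(1.0000,0.0000)
member 2 (1-2): L=1.6902, (cx,cy)=(0.2580,-0.9662)
member 3 (1-3): L=0.8377, (cx,cy)=(0.9943,-0.1062)
member 4 (2-3): L=1.5942, (cx,cy)=(0.2490,0.9685)
member 5 (2-4): L=0.7340, (cx,cy)=(1.0000,0.0000)
member 6 (3-4): L=1.5803, (cx,cy)=(0.2132,-0.9770)
member 7 (3-5): L=0.7919, (cx,cy)=(0.9711,0.2387)
member 8 (4-5): L=1.7860, (cx,cy)=(0.2419,0.9703)
member 9 (4-6): L=0.8300, (cx,cy)=(1.0000,0.0000)
member 10 (5-6): L=1.7781, (cx,cy)=(0.2238,-0.9746)
solve A·x = −loads:
  F[0-1] = -390.4671 N (compression)
  F[0-2] = +1823.2078 N (tension)
  F[1-2] = +414.6416 N (tension)
  F[1-3] = -200.9951 N (compression)
  F[2-3] = -413.6394 N (compression)
  F[2-4] = +2033.1738 N (tension)
  F[3-4] = -229.5442 N (compression)
  F[3-5] = -127.6644 N (compression)
  F[4-5] = +281.8330 N (tension)
  F[4-6] = +55.8061 N (tension)
  F[5-6] = -249.3206 N (compression)
  Rx@0 = -1730.3100 N
  Ry@0 = +379.2553 N
  Ry@6 = +242.9947 N

-127.664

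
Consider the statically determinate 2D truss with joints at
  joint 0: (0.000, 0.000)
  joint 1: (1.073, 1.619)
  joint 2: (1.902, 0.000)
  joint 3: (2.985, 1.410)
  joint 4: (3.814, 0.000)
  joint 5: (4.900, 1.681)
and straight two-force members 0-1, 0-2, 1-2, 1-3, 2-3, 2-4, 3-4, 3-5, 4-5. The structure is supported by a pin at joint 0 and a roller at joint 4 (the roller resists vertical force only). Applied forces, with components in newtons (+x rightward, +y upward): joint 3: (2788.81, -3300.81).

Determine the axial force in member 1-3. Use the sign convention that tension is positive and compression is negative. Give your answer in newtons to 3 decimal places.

N=6 nodes, M=9 members, R=3 reactions → 2N=12, M+R=12
member 0 (0-1): L=1.9423, (cx,cy)=(0.5524,0.8336)
member 1 (0-2): L=1.9020, (cx,cy)=(1.0000,0.0000)
member 2 (1-2): L=1.8189, (cx,cy)=(0.4558,-0.8901)
member 3 (1-3): L=1.9234, (cx,cy)=(0.9941,-0.1087)
member 4 (2-3): L=1.7779, (cx,cy)=(0.6091,0.7931)
member 5 (2-4): L=1.9120, (cx,cy)=(1.0000,0.0000)
member 6 (3-4): L=1.6356, (cx,cy)=(0.5068,-0.8620)
member 7 (3-5): L=1.9341, (cx,cy)=(0.9901,0.1401)
member 8 (4-5): L=2.0013, (cx,cy)=(0.5427,0.8400)
solve A·x = −loads:
  F[0-1] = +376.1521 N (tension)
  F[0-2] = +2581.0083 N (tension)
  F[1-2] = -400.1737 N (compression)
  F[1-3] = +392.5129 N (tension)
  F[2-3] = +449.1368 N (tension)
  F[2-4] = +2125.0341 N (tension)
  F[3-4] = -4192.7691 N (compression)
  F[3-5] = +0.0000 N (tension)
  F[4-5] = -0.0000 N (compression)
  Rx@0 = -2788.8100 N
  Ry@0 = -313.5424 N
  Ry@4 = +3614.3524 N

392.513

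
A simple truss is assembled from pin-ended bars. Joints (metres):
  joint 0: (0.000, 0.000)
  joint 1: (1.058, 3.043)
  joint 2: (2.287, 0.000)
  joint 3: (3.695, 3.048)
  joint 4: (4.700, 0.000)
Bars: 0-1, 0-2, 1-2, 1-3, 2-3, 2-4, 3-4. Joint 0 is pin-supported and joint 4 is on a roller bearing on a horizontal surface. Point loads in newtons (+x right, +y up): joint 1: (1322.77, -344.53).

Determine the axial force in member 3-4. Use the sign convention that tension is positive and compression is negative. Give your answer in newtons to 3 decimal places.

-983.440

N=5 nodes, M=7 members, R=3 reactions → 2N=10, M+R=10
member 0 (0-1): L=3.2217, (cx,cy)=(0.3284,0.9445)
member 1 (0-2): L=2.2870, (cx,cy)=(1.0000,0.0000)
member 2 (1-2): L=3.2818, (cx,cy)=(0.3745,-0.9272)
member 3 (1-3): L=2.6370, (cx,cy)=(1.0000,0.0019)
member 4 (2-3): L=3.3575, (cx,cy)=(0.4194,0.9078)
member 5 (2-4): L=2.4130, (cx,cy)=(1.0000,0.0000)
member 6 (3-4): L=3.2094, (cx,cy)=(0.3131,-0.9497)
solve A·x = −loads:
  F[0-1] = +624.0603 N (tension)
  F[0-2] = +1117.8284 N (tension)
  F[1-2] = -1008.7903 N (compression)
  F[1-3] = -740.0497 N (compression)
  F[2-3] = +1030.3612 N (tension)
  F[2-4] = +307.9557 N (tension)
  F[3-4] = -983.4397 N (compression)
  Rx@0 = -1322.7700 N
  Ry@0 = -589.4491 N
  Ry@4 = +933.9791 N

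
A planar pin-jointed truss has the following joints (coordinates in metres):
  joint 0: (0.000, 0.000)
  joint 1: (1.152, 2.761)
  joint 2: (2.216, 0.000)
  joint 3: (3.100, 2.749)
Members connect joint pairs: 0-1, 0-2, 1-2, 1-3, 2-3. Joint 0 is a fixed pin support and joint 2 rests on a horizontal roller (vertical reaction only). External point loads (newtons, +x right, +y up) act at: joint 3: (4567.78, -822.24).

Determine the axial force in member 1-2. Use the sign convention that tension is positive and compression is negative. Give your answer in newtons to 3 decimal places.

-6455.992

N=4 nodes, M=5 members, R=3 reactions → 2N=8, M+R=8
member 0 (0-1): L=2.9917, (cx,cy)=(0.3851,0.9229)
member 1 (0-2): L=2.2160, (cx,cy)=(1.0000,0.0000)
member 2 (1-2): L=2.9589, (cx,cy)=(0.3596,-0.9331)
member 3 (1-3): L=1.9480, (cx,cy)=(1.0000,-0.0062)
member 4 (2-3): L=2.8876, (cx,cy)=(0.3061,0.9520)
solve A·x = −loads:
  F[0-1] = +6495.3037 N (tension)
  F[0-2] = +2066.6575 N (tension)
  F[1-2] = -6455.9918 N (compression)
  F[1-3] = +4822.7271 N (tension)
  F[2-3] = -832.5010 N (compression)
  Rx@0 = -4567.7800 N
  Ry@0 = -5994.4438 N
  Ry@2 = +6816.6838 N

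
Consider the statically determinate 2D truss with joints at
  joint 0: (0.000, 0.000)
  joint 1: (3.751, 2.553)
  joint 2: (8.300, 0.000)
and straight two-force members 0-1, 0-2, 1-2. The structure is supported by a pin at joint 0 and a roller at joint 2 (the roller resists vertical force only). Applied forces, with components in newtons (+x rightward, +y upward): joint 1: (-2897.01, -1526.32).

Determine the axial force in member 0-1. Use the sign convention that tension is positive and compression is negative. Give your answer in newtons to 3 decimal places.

N=3 nodes, M=3 members, R=3 reactions → 2N=6, M+R=6
member 0 (0-1): L=4.5374, (cx,cy)=(0.8267,0.5627)
member 1 (0-2): L=8.3000, (cx,cy)=(1.0000,0.0000)
member 2 (1-2): L=5.2164, (cx,cy)=(0.8721,-0.4894)
solve A·x = −loads:
  F[0-1] = -3070.4640 N (compression)
  F[0-2] = -358.6922 N (compression)
  F[1-2] = +411.3201 N (tension)
  Rx@0 = +2897.0100 N
  Ry@0 = +1727.6260 N
  Ry@2 = -201.3060 N

-3070.464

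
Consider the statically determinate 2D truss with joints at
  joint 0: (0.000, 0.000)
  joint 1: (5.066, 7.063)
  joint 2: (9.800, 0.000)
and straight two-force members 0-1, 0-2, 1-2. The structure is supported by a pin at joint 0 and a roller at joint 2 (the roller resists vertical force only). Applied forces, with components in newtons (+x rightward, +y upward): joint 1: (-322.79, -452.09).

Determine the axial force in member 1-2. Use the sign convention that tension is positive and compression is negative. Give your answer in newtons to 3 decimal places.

N=3 nodes, M=3 members, R=3 reactions → 2N=6, M+R=6
member 0 (0-1): L=8.6920, (cx,cy)=(0.5828,0.8126)
member 1 (0-2): L=9.8000, (cx,cy)=(1.0000,0.0000)
member 2 (1-2): L=8.5027, (cx,cy)=(0.5568,-0.8307)
solve A·x = −loads:
  F[0-1] = -555.0486 N (compression)
  F[0-2] = +0.7128 N (tension)
  F[1-2] = -1.2803 N (compression)
  Rx@0 = +322.7900 N
  Ry@0 = +451.0265 N
  Ry@2 = +1.0635 N

-1.280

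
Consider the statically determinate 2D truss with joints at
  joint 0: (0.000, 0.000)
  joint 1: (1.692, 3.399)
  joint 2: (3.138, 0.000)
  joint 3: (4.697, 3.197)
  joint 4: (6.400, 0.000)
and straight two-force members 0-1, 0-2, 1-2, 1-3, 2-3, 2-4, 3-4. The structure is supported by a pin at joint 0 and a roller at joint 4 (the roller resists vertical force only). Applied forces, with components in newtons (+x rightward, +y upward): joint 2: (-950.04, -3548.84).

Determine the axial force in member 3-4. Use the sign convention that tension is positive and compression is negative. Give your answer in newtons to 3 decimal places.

N=5 nodes, M=7 members, R=3 reactions → 2N=10, M+R=10
member 0 (0-1): L=3.7968, (cx,cy)=(0.4456,0.8952)
member 1 (0-2): L=3.1380, (cx,cy)=(1.0000,0.0000)
member 2 (1-2): L=3.6938, (cx,cy)=(0.3915,-0.9202)
member 3 (1-3): L=3.0118, (cx,cy)=(0.9977,-0.0671)
member 4 (2-3): L=3.5569, (cx,cy)=(0.4383,0.8988)
member 5 (2-4): L=3.2620, (cx,cy)=(1.0000,0.0000)
member 6 (3-4): L=3.6223, (cx,cy)=(0.4701,-0.8826)
solve A·x = −loads:
  F[0-1] = -2020.5174 N (compression)
  F[0-2] = -49.6315 N (compression)
  F[1-2] = +2091.2563 N (tension)
  F[1-3] = -1722.9467 N (compression)
  F[2-3] = +1807.3400 N (tension)
  F[2-4] = +926.8968 N (tension)
  F[3-4] = -1971.5169 N (compression)
  Rx@0 = +950.0400 N
  Ry@0 = +1808.7994 N
  Ry@4 = +1740.0406 N

-1971.517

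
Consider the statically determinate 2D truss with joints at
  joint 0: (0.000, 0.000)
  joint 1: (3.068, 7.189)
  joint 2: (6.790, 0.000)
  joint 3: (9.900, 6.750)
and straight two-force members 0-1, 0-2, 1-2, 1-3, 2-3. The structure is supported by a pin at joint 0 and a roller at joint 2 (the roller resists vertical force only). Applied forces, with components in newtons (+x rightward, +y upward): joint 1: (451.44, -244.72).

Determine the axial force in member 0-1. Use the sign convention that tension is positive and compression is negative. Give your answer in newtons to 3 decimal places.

373.823

N=4 nodes, M=5 members, R=3 reactions → 2N=8, M+R=8
member 0 (0-1): L=7.8163, (cx,cy)=(0.3925,0.9197)
member 1 (0-2): L=6.7900, (cx,cy)=(1.0000,0.0000)
member 2 (1-2): L=8.0954, (cx,cy)=(0.4598,-0.8880)
member 3 (1-3): L=6.8461, (cx,cy)=(0.9979,-0.0641)
member 4 (2-3): L=7.4320, (cx,cy)=(0.4185,0.9082)
solve A·x = −loads:
  F[0-1] = +373.8232 N (tension)
  F[0-2] = +304.7093 N (tension)
  F[1-2] = -662.7442 N (compression)
  F[1-3] = -0.0000 N (compression)
  F[2-3] = +0.0000 N (tension)
  Rx@0 = -451.4400 N
  Ry@0 = -343.8224 N
  Ry@2 = +588.5424 N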